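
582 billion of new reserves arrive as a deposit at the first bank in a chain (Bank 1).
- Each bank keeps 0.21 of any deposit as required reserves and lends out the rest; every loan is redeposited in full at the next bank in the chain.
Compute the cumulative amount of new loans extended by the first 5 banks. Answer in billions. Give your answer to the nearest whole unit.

1516 billion

Bank i lends (1 − rr)^i of the original deposit: Bank 1 lends 582·0.7900 = 459.7800, Bank 2 lends 582·0.7900² = 363.2262, and so on.
Summing a geometric series: total = 582·[0.7900·(1 − 0.7900^5) / (1 − 0.7900)] ≈ 1515.7291 billion.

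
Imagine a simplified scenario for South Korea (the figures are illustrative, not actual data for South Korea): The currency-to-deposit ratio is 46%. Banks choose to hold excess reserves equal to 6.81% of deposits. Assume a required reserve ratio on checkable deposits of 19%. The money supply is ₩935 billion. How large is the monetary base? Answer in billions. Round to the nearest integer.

₩460 billion

The money multiplier is m = (1 + c) / (rr + e + c) = (1 + 0.46) / (0.19 + 0.0681 + 0.46) ≈ 2.0331.
MB = M / m = 935 / 2.0331 ≈ 459.8888 billion.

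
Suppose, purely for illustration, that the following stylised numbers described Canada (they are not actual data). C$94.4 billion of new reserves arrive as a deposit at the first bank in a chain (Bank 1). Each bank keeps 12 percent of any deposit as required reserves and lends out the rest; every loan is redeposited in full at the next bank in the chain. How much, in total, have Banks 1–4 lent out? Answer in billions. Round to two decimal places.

C$277.12 billion

Bank i lends (1 − rr)^i of the original deposit: Bank 1 lends 94.4·0.8800 = 83.0720, Bank 2 lends 94.4·0.8800² ≈ 73.1034, and so on.
Summing a geometric series: total = 94.4·[0.8800·(1 − 0.8800^4) / (1 − 0.8800)] ≈ 277.1176 billion.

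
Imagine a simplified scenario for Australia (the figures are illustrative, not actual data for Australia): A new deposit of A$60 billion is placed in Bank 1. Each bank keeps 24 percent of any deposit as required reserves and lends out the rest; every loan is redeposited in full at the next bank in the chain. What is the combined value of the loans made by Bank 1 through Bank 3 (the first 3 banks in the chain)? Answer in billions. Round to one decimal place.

A$106.6 billion

Bank i lends (1 − rr)^i of the original deposit: Bank 1 lends 60·0.7600 = 45.6000, Bank 2 lends 60·0.7600² = 34.6560, and so on.
Summing a geometric series: total = 60·[0.7600·(1 − 0.7600^3) / (1 − 0.7600)] ≈ 106.5946 billion.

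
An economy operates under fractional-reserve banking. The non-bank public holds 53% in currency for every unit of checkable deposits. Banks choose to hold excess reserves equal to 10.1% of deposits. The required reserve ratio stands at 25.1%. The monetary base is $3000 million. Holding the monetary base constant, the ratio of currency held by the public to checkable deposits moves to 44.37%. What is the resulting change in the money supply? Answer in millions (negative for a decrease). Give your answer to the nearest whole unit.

Initially m₁ = (1 + 0.53) / (0.251 + 0.101 + 0.53) ≈ 1.73469, so M₁ = 1.73469 × 3000 = 5204.07 million.
After the change m₂ = (1 + 0.4437) / (0.251 + 0.101 + 0.4437) ≈ 1.81438, so M₂ = 1.81438 × 3000 = 5443.14 million.
ΔM = M₂ − M₁ = 5443.14 − 5204.07 = 239.07 million.

$239 million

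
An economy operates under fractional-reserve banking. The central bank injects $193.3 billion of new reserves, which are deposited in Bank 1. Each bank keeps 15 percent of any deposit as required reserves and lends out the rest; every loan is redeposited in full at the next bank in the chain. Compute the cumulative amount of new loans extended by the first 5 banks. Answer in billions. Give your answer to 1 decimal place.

$609.3 billion

Bank i lends (1 − rr)^i of the original deposit: Bank 1 lends 193.3·0.8500 = 164.3050, Bank 2 lends 193.3·0.8500² ≈ 139.6593, and so on.
Summing a geometric series: total = 193.3·[0.8500·(1 − 0.8500^5) / (1 − 0.8500)] ≈ 609.3467 billion.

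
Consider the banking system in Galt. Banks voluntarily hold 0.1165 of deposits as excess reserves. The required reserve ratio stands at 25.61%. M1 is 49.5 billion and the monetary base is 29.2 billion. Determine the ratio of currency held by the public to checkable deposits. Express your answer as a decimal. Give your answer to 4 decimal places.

Using m = M/MB = 49.5/29.2 ≈ 1.695205. From m = (1 + c)/(c + rr + e), rearranging gives 1 + c = m·(c + rr + e), so c·(1 − m) = m·(rr + e) − 1.
Hence c = [m·(rr + e) − 1]/(1 − m) = [1.695205 × (0.2561 + 0.1165) − 1] / (1 − 1.695205) ≈ 0.529868.

0.5299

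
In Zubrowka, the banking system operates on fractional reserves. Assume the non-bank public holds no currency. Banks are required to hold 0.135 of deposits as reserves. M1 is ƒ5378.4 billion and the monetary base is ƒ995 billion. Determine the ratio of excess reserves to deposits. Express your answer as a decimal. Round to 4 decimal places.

0.0500

Using m = M/MB = 5378.4/995 ≈ 5.405427. Since m = (1 + c)/(c + rr + e), the denominator satisfies c + rr + e = (1 + c)/m = (1 + 0) / 5.405427 ≈ 0.184999.
With c = 0 and rr = 0.135, the ratio of excess reserves to deposits is 0.184999 − 0 − 0.135 = 0.049999.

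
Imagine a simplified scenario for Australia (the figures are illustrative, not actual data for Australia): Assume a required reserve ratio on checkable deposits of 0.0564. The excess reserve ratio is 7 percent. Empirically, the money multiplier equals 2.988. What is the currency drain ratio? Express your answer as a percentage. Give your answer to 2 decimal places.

Using m = 2.988. From m = (1 + c)/(c + rr + e), rearranging gives 1 + c = m·(c + rr + e), so c·(1 − m) = m·(rr + e) − 1.
Hence c = [m·(rr + e) − 1]/(1 − m) = [2.988 × (0.0564 + 0.07) − 1] / (1 − 2.988) ≈ 0.313037.

31.30%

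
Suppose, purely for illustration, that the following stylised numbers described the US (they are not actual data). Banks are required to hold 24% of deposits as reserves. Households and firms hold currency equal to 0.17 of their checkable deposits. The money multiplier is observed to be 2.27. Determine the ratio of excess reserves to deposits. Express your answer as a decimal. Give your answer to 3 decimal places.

Using m = 2.27. Since m = (1 + c)/(c + rr + e), the denominator satisfies c + rr + e = (1 + c)/m = (1 + 0.17) / 2.27 ≈ 0.515419.
With c = 0.17 and rr = 0.24, the ratio of excess reserves to deposits is 0.515419 − 0.17 − 0.24 = 0.105419.

0.105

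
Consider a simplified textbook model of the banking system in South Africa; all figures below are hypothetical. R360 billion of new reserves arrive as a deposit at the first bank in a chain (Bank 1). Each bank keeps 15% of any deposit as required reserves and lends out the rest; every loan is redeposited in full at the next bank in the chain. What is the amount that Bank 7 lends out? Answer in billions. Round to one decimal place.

R115.4 billion

Each bank lends a fraction (1 − rr) = 0.8500 of the deposit it receives, so Bank 7 receives 360·0.8500^6 and lends 360·0.8500^7 ≈ 115.4078 billion.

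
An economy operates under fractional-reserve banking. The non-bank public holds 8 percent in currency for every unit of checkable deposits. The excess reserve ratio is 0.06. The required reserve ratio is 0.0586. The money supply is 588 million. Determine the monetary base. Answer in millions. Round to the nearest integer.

The money multiplier is m = (1 + c) / (rr + e + c) = (1 + 0.08) / (0.0586 + 0.06 + 0.08) ≈ 5.4381.
MB = M / m = 588 / 5.4381 ≈ 108.126 million.

108 million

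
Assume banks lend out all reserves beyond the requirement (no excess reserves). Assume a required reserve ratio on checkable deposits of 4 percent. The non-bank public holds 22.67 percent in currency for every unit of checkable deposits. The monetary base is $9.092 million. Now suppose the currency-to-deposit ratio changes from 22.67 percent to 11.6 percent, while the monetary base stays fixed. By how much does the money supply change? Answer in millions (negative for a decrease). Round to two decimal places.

Initially m₁ = (1 + 0.2267) / (0.04 + 0.2267) ≈ 4.5996, so M₁ = 4.5996 × 9.092 ≈ 41.8196 million.
After the change m₂ = (1 + 0.116) / (0.04 + 0.116) ≈ 7.1538, so M₂ = 7.1538 × 9.092 ≈ 65.0423 million.
ΔM = M₂ − M₁ = 65.0423 − 41.8196 = 23.2227 million.

$23.22 million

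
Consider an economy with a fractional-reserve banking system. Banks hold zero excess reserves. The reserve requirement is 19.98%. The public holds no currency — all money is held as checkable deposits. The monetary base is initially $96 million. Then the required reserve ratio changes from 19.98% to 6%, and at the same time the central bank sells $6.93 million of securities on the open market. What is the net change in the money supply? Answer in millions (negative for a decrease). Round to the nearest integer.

$1004 million

Before: m₁ = 1 / (0.1998) ≈ 5.0050, MB₁ = 96, so M₁ = 5.0050 × 96 = 480.48 million.
After: m₂ = 1 / (0.06) ≈ 16.6667, MB₂ = 96 − 6.93 = 89.07, so M₂ = 16.6667 × 89.07 ≈ 1484.503 million.
ΔM = M₂ − M₁ = 1484.503 − 480.48 = 1004.023 million.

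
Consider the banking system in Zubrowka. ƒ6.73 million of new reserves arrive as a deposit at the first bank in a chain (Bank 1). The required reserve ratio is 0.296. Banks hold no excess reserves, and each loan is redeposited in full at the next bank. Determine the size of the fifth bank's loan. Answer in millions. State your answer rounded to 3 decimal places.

Each bank lends a fraction (1 − rr) = 0.7040 of the deposit it receives, so Bank 5 receives 6.73·0.7040^4 and lends 6.73·0.7040^5 ≈ 1.1638 million.

ƒ1.164 million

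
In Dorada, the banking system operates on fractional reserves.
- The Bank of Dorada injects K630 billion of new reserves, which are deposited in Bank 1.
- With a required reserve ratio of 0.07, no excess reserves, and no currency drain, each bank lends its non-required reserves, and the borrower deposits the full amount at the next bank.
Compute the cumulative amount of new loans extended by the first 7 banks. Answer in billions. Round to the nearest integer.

Bank i lends (1 − rr)^i of the original deposit: Bank 1 lends 630·0.9300 = 585.9000, Bank 2 lends 630·0.9300² = 544.8870, and so on.
Summing a geometric series: total = 630·[0.9300·(1 − 0.9300^7) / (1 − 0.9300)] ≈ 3333.7637 billion.

K3334 billion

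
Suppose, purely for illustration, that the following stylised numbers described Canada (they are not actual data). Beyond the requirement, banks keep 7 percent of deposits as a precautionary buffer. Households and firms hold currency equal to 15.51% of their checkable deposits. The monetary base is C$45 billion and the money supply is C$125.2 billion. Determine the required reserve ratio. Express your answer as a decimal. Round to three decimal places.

0.190

Using m = M/MB = 125.2/45 ≈ 2.782222. Since m = (1 + c)/(c + rr + e), the denominator satisfies c + rr + e = (1 + c)/m = (1 + 0.1551) / 2.782222 ≈ 0.415172.
With c = 0.1551 and e = 0.07, the required reserve ratio is 0.415172 − 0.1551 − 0.07 = 0.190072.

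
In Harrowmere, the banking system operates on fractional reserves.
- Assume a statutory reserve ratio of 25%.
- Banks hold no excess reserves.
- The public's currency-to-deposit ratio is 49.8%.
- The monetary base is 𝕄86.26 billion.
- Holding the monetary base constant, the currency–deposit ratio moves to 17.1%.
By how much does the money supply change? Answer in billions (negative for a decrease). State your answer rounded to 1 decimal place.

Initially m₁ = (1 + 0.498) / (0.25 + 0.498) ≈ 2.0027, so M₁ = 2.0027 × 86.26 ≈ 172.7529 billion.
After the change m₂ = (1 + 0.171) / (0.25 + 0.171) ≈ 2.7815, so M₂ = 2.7815 × 86.26 ≈ 239.9322 billion.
ΔM = M₂ − M₁ = 239.9322 − 172.7529 = 67.1793 billion.

𝕄67.2 billion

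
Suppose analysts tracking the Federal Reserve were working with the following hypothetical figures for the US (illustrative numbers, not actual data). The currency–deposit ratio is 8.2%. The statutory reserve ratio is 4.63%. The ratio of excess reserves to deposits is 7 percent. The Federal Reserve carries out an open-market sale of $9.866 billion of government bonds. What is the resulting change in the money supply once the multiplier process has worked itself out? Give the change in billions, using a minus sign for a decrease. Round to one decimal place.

The money multiplier is m = (1 + c) / (rr + e + c) = (1 + 0.082) / (0.0463 + 0.07 + 0.082) ≈ 5.4564.
The sale removes 9.866 billion of base, so ΔM = m × ΔMB = 5.4564 × (−9.866) ≈ -53.8328 billion.

-53.8 billion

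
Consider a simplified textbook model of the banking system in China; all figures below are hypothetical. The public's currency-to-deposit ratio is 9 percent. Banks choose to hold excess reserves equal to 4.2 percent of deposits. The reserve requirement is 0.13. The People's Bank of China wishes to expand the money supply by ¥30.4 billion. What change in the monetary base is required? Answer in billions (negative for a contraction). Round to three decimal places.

¥7.307 billion

The money multiplier is m = (1 + c) / (rr + e + c) = (1 + 0.09) / (0.13 + 0.042 + 0.09) ≈ 4.160305.
ΔMB = ΔM / m = (+30.4) / 4.160305 ≈ 7.3072 billion.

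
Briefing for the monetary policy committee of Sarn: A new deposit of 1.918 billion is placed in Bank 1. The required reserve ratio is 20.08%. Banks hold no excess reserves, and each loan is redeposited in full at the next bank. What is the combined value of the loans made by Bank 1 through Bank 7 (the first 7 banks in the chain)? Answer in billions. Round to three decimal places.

Bank i lends (1 − rr)^i of the original deposit: Bank 1 lends 1.918·0.7992 ≈ 1.5329, Bank 2 lends 1.918·0.7992² ≈ 1.2251, and so on.
Summing a geometric series: total = 1.918·[0.7992·(1 − 0.7992^7) / (1 − 0.7992)] ≈ 6.0440 billion.

6.044 billion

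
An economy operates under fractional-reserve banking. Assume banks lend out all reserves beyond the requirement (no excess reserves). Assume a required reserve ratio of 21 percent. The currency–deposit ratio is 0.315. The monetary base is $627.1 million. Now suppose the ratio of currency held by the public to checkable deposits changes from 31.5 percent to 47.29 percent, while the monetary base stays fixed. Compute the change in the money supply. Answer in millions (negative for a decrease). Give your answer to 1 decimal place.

-218.2 million

Initially m₁ = (1 + 0.315) / (0.21 + 0.315) ≈ 2.50476, so M₁ = 2.50476 × 627.1 ≈ 1570.735 million.
After the change m₂ = (1 + 0.4729) / (0.21 + 0.4729) ≈ 2.15683, so M₂ = 2.15683 × 627.1 ≈ 1352.5481 million.
ΔM = M₂ − M₁ = 1352.5481 − 1570.735 = -218.1869 million.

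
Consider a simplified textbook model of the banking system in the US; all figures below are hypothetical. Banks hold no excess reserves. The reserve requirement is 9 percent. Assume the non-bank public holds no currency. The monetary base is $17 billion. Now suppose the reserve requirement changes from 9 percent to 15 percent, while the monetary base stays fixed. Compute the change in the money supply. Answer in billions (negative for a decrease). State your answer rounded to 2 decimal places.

Initially m₁ = 1 / (0.09) ≈ 11.11111, so M₁ = 11.11111 × 17 ≈ 188.8889 billion.
After the change m₂ = 1 / (0.15) ≈ 6.66667, so M₂ = 6.66667 × 17 ≈ 113.3334 billion.
ΔM = M₂ − M₁ = 113.3334 − 188.8889 = -75.5555 billion.

-75.56 billion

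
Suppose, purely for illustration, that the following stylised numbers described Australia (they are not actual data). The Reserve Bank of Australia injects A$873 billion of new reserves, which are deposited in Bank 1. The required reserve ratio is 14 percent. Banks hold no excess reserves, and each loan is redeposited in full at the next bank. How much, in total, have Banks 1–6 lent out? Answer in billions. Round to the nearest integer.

A$3193 billion

Bank i lends (1 − rr)^i of the original deposit: Bank 1 lends 873·0.8600 = 750.7800, Bank 2 lends 873·0.8600² = 645.6708, and so on.
Summing a geometric series: total = 873·[0.8600·(1 − 0.8600^6) / (1 − 0.8600)] ≈ 3193.1358 billion.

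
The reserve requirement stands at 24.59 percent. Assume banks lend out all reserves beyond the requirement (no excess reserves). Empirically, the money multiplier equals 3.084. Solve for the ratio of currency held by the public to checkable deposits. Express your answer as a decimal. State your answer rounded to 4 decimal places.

0.1160

Using m = 3.084. From m = (1 + c)/(c + rr + e), rearranging gives 1 + c = m·(c + rr + e), so c·(1 − m) = m·(rr + e) − 1.
Hence c = [m·(rr + e) − 1]/(1 − m) = [3.084 × (0.2459 + 0) − 1] / (1 − 3.084) ≈ 0.115952.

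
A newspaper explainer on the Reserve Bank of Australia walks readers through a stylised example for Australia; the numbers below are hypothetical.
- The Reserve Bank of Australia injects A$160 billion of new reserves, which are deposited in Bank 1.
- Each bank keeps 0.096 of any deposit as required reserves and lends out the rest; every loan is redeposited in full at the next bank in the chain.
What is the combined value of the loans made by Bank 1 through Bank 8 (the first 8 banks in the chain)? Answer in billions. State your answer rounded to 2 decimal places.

Bank i lends (1 − rr)^i of the original deposit: Bank 1 lends 160·0.9040 = 144.6400, Bank 2 lends 160·0.9040² ≈ 130.7546, and so on.
Summing a geometric series: total = 160·[0.9040·(1 − 0.9040^8) / (1 − 0.9040)] ≈ 834.6739 billion.

A$834.67 billion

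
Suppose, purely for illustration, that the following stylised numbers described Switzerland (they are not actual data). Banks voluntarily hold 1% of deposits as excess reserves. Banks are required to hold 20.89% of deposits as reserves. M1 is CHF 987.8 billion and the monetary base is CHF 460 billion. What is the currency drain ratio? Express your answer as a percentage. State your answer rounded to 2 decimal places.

Using m = M/MB = 987.8/460 ≈ 2.147391. From m = (1 + c)/(c + rr + e), rearranging gives 1 + c = m·(c + rr + e), so c·(1 − m) = m·(rr + e) − 1.
Hence c = [m·(rr + e) − 1]/(1 − m) = [2.147391 × (0.2089 + 0.01) − 1] / (1 − 2.147391) ≈ 0.461862.

46.19%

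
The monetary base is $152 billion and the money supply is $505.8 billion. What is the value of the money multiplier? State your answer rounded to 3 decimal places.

The money multiplier is m = M / MB = 505.8 / 152 ≈ 3.32763.

3.328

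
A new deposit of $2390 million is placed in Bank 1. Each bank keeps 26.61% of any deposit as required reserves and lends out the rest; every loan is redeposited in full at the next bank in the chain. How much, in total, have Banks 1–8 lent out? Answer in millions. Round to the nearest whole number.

$6037 million

Bank i lends (1 − rr)^i of the original deposit: Bank 1 lends 2390·0.7339 = 1754.0210, Bank 2 lends 2390·0.7339² ≈ 1287.2760, and so on.
Summing a geometric series: total = 2390·[0.7339·(1 − 0.7339^8) / (1 − 0.7339)] ≈ 6036.8516 million.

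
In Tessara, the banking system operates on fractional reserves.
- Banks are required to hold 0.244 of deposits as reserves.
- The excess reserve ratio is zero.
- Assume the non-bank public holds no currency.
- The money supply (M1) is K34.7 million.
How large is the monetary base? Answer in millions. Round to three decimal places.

With no currency drain and no excess reserves, the money multiplier is m = 1/rr = 1/0.244 ≈ 4.098361.
The monetary base is MB = M / m = 34.7 / 4.098361 ≈ 8.4668 million.

K8.467 million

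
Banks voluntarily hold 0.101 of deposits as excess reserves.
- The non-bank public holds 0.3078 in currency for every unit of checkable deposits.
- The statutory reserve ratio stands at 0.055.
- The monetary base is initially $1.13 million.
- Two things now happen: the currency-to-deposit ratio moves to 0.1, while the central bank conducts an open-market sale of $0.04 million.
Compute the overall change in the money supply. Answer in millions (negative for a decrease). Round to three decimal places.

$1.497 million

Before: m₁ = (1 + 0.3078) / (0.055 + 0.101 + 0.3078) ≈ 2.81975, MB₁ = 1.13, so M₁ = 2.81975 × 1.13 ≈ 3.1863 million.
After: m₂ = (1 + 0.1) / (0.055 + 0.101 + 0.1) ≈ 4.29688, MB₂ = 1.13 − 0.04 = 1.09, so M₂ = 4.29688 × 1.09 ≈ 4.6836 million.
ΔM = M₂ − M₁ = 4.6836 − 3.1863 = 1.4973 million.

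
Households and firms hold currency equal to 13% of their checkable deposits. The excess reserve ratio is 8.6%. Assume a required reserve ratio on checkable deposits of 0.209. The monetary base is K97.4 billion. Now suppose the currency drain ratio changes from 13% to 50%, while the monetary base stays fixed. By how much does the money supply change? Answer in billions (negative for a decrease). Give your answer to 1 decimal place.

Initially m₁ = (1 + 0.13) / (0.209 + 0.086 + 0.13) ≈ 2.6588, so M₁ = 2.6588 × 97.4 ≈ 258.9671 billion.
After the change m₂ = (1 + 0.5) / (0.209 + 0.086 + 0.5) ≈ 1.8868, so M₂ = 1.8868 × 97.4 ≈ 183.7743 billion.
ΔM = M₂ − M₁ = 183.7743 − 258.9671 = -75.1928 billion.

-75.2 billion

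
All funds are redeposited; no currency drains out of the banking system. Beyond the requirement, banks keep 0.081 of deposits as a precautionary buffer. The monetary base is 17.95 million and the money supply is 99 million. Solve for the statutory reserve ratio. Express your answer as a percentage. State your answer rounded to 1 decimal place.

10.0%

Using m = M/MB = 99/17.95 ≈ 5.515320. Since m = (1 + c)/(c + rr + e), the denominator satisfies c + rr + e = (1 + c)/m = (1 + 0) / 5.515320 ≈ 0.181313.
With c = 0 and e = 0.081, the statutory reserve ratio is 0.181313 − 0 − 0.081 = 0.100313.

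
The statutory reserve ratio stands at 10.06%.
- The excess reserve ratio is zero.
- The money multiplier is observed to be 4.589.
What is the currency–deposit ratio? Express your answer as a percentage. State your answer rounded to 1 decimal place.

Using m = 4.589. From m = (1 + c)/(c + rr + e), rearranging gives 1 + c = m·(c + rr + e), so c·(1 − m) = m·(rr + e) − 1.
Hence c = [m·(rr + e) − 1]/(1 − m) = [4.589 × (0.1006 + 0) − 1] / (1 − 4.589) ≈ 0.149999.

15.0%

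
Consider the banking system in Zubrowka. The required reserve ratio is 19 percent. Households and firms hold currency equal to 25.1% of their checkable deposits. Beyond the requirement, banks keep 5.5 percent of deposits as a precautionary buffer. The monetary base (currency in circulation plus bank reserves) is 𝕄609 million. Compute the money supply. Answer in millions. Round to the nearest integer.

𝕄1536 million

The money multiplier is m = (1 + c) / (rr + e + c) = (1 + 0.251) / (0.19 + 0.055 + 0.251) ≈ 2.5222.
So M = m × MB = 2.5222 × 609 = 1536.0198 million.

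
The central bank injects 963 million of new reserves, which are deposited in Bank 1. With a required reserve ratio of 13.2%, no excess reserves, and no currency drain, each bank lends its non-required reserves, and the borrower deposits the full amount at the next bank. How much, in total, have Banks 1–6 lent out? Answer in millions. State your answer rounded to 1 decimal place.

3624.2 million

Bank i lends (1 − rr)^i of the original deposit: Bank 1 lends 963·0.8680 = 835.8840, Bank 2 lends 963·0.8680² ≈ 725.5473, and so on.
Summing a geometric series: total = 963·[0.8680·(1 − 0.8680^6) / (1 − 0.8680)] ≈ 3624.1941 million.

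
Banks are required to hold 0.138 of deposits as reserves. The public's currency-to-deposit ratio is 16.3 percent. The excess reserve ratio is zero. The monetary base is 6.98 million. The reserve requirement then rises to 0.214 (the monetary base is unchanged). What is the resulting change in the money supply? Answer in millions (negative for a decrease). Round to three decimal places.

-5.437 million

Initially m₁ = (1 + 0.163) / (0.138 + 0.163) ≈ 3.86379, so M₁ = 3.86379 × 6.98 ≈ 26.9693 million.
After the change m₂ = (1 + 0.163) / (0.214 + 0.163) ≈ 3.08488, so M₂ = 3.08488 × 6.98 ≈ 21.5325 million.
ΔM = M₂ − M₁ = 21.5325 − 26.9693 = -5.4368 million.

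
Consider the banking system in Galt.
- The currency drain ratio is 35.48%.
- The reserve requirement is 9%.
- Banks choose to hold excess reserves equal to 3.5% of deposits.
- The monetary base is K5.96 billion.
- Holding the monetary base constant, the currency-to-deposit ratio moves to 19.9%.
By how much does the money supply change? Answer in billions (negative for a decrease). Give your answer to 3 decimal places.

Initially m₁ = (1 + 0.3548) / (0.09 + 0.035 + 0.3548) ≈ 2.82368, so M₁ = 2.82368 × 5.96 ≈ 16.8291 billion.
After the change m₂ = (1 + 0.199) / (0.09 + 0.035 + 0.199) ≈ 3.70062, so M₂ = 3.70062 × 5.96 ≈ 22.0557 billion.
ΔM = M₂ − M₁ = 22.0557 − 16.8291 = 5.2266 billion.

K5.227 billion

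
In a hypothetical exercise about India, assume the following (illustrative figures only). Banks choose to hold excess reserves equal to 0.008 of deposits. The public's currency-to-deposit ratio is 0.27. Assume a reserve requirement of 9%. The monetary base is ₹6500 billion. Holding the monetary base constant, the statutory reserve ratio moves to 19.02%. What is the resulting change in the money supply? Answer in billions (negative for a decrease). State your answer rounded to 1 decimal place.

Initially m₁ = (1 + 0.27) / (0.09 + 0.008 + 0.27) ≈ 3.451087, so M₁ = 3.451087 × 6500 = 22432.0655 billion.
After the change m₂ = (1 + 0.27) / (0.1902 + 0.008 + 0.27) ≈ 2.712516, so M₂ = 2.712516 × 6500 = 17631.354 billion.
ΔM = M₂ − M₁ = 17631.354 − 22432.0655 = -4800.7115 billion.

-4800.7 billion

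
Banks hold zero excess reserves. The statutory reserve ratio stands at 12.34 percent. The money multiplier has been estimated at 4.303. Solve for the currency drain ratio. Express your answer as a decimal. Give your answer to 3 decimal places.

Using m = 4.303. From m = (1 + c)/(c + rr + e), rearranging gives 1 + c = m·(c + rr + e), so c·(1 − m) = m·(rr + e) − 1.
Hence c = [m·(rr + e) − 1]/(1 − m) = [4.303 × (0.1234 + 0) − 1] / (1 − 4.303) ≈ 0.141995.

0.142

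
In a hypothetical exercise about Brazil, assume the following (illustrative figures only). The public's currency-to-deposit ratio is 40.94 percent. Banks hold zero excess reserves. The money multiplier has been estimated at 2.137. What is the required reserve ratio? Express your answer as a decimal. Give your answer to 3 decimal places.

Using m = 2.137. Since m = (1 + c)/(c + rr + e), the denominator satisfies c + rr + e = (1 + c)/m = (1 + 0.4094) / 2.137 ≈ 0.659523.
With c = 0.4094 and e = 0, the required reserve ratio is 0.659523 − 0.4094 − 0 = 0.250123.

0.250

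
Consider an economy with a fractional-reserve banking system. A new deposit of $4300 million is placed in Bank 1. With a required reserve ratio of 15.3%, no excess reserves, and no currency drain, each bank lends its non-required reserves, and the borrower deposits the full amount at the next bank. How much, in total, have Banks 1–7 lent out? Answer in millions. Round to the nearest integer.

Bank i lends (1 − rr)^i of the original deposit: Bank 1 lends 4300·0.8470 = 3642.1000, Bank 2 lends 4300·0.8470² = 3084.8587, and so on.
Summing a geometric series: total = 4300·[0.8470·(1 − 0.8470^7) / (1 − 0.8470)] ≈ 16359.9248 million.

$16360 million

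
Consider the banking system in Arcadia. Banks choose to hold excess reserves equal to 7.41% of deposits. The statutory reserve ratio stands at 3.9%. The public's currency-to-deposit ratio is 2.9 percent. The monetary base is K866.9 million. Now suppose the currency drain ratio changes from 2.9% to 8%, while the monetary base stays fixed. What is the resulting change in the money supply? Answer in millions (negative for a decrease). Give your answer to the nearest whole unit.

-1429 million

Initially m₁ = (1 + 0.029) / (0.039 + 0.0741 + 0.029) ≈ 7.2414, so M₁ = 7.2414 × 866.9 ≈ 6277.5697 million.
After the change m₂ = (1 + 0.08) / (0.039 + 0.0741 + 0.08) ≈ 5.5930, so M₂ = 5.5930 × 866.9 = 4848.5717 million.
ΔM = M₂ − M₁ = 4848.5717 − 6277.5697 = -1428.998 million.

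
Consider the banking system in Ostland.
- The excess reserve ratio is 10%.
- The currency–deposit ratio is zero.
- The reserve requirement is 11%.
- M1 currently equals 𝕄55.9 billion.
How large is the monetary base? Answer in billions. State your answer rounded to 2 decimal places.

The money multiplier is m = 1 / (rr + e) = 1 / (0.11 + 0.1) ≈ 4.76190.
MB = M / m = 55.9 / 4.76190 ≈ 11.739 billion.

𝕄11.74 billion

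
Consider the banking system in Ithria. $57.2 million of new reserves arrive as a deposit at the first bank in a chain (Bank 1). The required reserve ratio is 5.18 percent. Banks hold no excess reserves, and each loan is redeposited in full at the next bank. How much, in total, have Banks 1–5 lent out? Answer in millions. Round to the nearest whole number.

$245 million

Bank i lends (1 − rr)^i of the original deposit: Bank 1 lends 57.2·0.9482 ≈ 54.2370, Bank 2 lends 57.2·0.9482² ≈ 51.4276, and so on.
Summing a geometric series: total = 57.2·[0.9482·(1 − 0.9482^5) / (1 − 0.9482)] ≈ 244.5084 million.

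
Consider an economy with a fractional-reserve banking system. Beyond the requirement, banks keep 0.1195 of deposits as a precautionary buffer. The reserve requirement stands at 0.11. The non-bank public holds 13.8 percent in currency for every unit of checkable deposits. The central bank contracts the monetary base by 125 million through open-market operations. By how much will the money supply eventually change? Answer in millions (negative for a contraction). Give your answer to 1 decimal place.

-387.1 million

The money multiplier is m = (1 + c) / (rr + e + c) = (1 + 0.138) / (0.11 + 0.1195 + 0.138) ≈ 3.09660.
The sale removes 125 million of base, so ΔM = m × ΔMB = 3.09660 × (−125) = -387.075 million.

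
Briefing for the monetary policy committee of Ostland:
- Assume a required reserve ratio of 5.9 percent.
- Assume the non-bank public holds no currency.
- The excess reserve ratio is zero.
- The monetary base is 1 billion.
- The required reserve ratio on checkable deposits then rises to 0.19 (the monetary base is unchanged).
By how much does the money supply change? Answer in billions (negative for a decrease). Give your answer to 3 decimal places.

Initially m₁ = 1 / (0.059) ≈ 16.9492, so M₁ = 16.9492 × 1 = 16.9492 billion.
After the change m₂ = 1 / (0.19) ≈ 5.2632, so M₂ = 5.2632 × 1 = 5.2632 billion.
ΔM = M₂ − M₁ = 5.2632 − 16.9492 = -11.686 billion.

-11.686 billion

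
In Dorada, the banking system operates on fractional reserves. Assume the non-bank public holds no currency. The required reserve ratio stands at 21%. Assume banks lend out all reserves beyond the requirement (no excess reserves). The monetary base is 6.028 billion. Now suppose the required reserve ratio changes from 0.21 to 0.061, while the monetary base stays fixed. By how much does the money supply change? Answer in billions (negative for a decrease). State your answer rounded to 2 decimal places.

Initially m₁ = 1 / (0.21) ≈ 4.7619, so M₁ = 4.7619 × 6.028 ≈ 28.7047 billion.
After the change m₂ = 1 / (0.061) ≈ 16.3934, so M₂ = 16.3934 × 6.028 ≈ 98.8194 billion.
ΔM = M₂ − M₁ = 98.8194 − 28.7047 = 70.1147 billion.

70.11 billion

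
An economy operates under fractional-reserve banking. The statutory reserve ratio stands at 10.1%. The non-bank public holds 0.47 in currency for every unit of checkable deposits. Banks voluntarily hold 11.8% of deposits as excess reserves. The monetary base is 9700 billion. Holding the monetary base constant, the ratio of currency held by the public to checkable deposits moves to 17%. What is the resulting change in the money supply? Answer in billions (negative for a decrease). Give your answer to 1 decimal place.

8479.6 billion

Initially m₁ = (1 + 0.47) / (0.101 + 0.118 + 0.47) ≈ 2.133527, so M₁ = 2.133527 × 9700 = 20695.2119 billion.
After the change m₂ = (1 + 0.17) / (0.101 + 0.118 + 0.17) ≈ 3.007712, so M₂ = 3.007712 × 9700 = 29174.8064 billion.
ΔM = M₂ − M₁ = 29174.8064 − 20695.2119 = 8479.5945 billion.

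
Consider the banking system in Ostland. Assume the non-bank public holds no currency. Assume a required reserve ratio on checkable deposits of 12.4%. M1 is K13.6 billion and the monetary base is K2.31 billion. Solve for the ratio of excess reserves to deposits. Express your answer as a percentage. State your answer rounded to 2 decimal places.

4.59%

Using m = M/MB = 13.6/2.31 ≈ 5.887446. Since m = (1 + c)/(c + rr + e), the denominator satisfies c + rr + e = (1 + c)/m = (1 + 0) / 5.887446 ≈ 0.169853.
With c = 0 and rr = 0.124, the ratio of excess reserves to deposits is 0.169853 − 0 − 0.124 = 0.045853.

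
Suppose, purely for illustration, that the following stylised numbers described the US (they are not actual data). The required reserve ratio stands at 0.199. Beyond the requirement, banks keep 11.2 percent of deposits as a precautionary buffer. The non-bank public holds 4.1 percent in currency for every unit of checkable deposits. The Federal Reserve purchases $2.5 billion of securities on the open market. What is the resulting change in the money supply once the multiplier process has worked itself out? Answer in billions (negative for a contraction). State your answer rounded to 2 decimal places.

The money multiplier is m = (1 + c) / (rr + e + c) = (1 + 0.041) / (0.199 + 0.112 + 0.041) ≈ 2.9574.
The purchase adds 2.5 billion of base, so ΔM = m × ΔMB = 2.9574 × (+2.5) = 7.3935 billion.

$7.39 billion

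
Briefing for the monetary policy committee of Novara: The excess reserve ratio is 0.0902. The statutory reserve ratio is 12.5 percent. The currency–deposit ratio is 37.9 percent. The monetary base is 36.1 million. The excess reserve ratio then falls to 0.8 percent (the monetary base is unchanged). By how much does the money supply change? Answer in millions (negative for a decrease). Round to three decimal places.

13.451 million

Initially m₁ = (1 + 0.379) / (0.125 + 0.0902 + 0.379) ≈ 2.320767, so M₁ = 2.320767 × 36.1 ≈ 83.7797 million.
After the change m₂ = (1 + 0.379) / (0.125 + 0.008 + 0.379) ≈ 2.693359, so M₂ = 2.693359 × 36.1 ≈ 97.2303 million.
ΔM = M₂ − M₁ = 97.2303 − 83.7797 = 13.4506 million.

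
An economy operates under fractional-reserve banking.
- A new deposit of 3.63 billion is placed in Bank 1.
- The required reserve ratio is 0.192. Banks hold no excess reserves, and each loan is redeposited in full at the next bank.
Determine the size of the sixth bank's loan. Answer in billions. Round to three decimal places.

1.010 billion

Each bank lends a fraction (1 − rr) = 0.8080 of the deposit it receives, so Bank 6 receives 3.63·0.8080^5 and lends 3.63·0.8080^6 ≈ 1.0101 billion.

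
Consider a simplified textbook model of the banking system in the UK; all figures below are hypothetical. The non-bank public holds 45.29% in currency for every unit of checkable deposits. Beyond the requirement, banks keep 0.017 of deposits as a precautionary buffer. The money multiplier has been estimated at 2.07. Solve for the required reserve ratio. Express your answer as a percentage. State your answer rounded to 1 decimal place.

Using m = 2.07. Since m = (1 + c)/(c + rr + e), the denominator satisfies c + rr + e = (1 + c)/m = (1 + 0.4529) / 2.07 ≈ 0.701884.
With c = 0.4529 and e = 0.017, the required reserve ratio is 0.701884 − 0.4529 − 0.017 = 0.231984.

23.2%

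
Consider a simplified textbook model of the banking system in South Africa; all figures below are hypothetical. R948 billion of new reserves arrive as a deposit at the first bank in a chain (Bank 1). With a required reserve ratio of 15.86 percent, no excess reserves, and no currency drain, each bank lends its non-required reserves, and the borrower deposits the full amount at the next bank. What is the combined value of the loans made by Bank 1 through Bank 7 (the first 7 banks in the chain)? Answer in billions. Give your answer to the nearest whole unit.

R3528 billion

Bank i lends (1 − rr)^i of the original deposit: Bank 1 lends 948·0.8414 = 797.6472, Bank 2 lends 948·0.8414² ≈ 671.1404, and so on.
Summing a geometric series: total = 948·[0.8414·(1 − 0.8414^7) / (1 − 0.8414)] ≈ 3527.8018 billion.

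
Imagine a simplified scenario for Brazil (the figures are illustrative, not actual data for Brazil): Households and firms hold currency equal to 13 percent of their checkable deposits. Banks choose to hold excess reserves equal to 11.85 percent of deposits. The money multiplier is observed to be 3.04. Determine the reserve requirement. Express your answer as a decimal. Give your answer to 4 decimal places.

Using m = 3.04. Since m = (1 + c)/(c + rr + e), the denominator satisfies c + rr + e = (1 + c)/m = (1 + 0.13) / 3.04 ≈ 0.371711.
With c = 0.13 and e = 0.1185, the reserve requirement is 0.371711 − 0.13 − 0.1185 = 0.123211.

0.1232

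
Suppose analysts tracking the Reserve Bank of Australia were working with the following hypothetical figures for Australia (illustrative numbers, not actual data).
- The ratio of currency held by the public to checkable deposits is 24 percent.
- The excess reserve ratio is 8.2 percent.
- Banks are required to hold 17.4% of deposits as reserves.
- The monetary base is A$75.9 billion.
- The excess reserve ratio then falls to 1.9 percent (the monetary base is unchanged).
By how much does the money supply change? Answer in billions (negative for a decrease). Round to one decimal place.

A$27.6 billion

Initially m₁ = (1 + 0.24) / (0.174 + 0.082 + 0.24) = 2.5, so M₁ = 2.5 × 75.9 = 189.75 billion.
After the change m₂ = (1 + 0.24) / (0.174 + 0.019 + 0.24) ≈ 2.8637, so M₂ = 2.8637 × 75.9 ≈ 217.3548 billion.
ΔM = M₂ − M₁ = 217.3548 − 189.75 = 27.6048 billion.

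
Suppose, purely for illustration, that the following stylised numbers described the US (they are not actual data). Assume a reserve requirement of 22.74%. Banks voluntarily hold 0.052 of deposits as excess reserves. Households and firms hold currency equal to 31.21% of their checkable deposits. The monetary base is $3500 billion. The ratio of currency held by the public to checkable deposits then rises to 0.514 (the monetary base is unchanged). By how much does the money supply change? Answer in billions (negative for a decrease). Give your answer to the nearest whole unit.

Initially m₁ = (1 + 0.3121) / (0.2274 + 0.052 + 0.3121) ≈ 2.21826, so M₁ = 2.21826 × 3500 = 7763.91 billion.
After the change m₂ = (1 + 0.514) / (0.2274 + 0.052 + 0.514) ≈ 1.90824, so M₂ = 1.90824 × 3500 = 6678.84 billion.
ΔM = M₂ − M₁ = 6678.84 − 7763.91 = -1085.07 billion.

-1085 billion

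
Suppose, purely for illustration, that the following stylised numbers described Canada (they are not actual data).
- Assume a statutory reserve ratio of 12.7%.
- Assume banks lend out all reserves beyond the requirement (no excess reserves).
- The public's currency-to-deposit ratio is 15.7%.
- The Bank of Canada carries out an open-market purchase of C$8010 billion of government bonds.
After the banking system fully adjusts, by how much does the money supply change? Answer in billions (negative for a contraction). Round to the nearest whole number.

C$32632 billion

The money multiplier is m = (1 + c) / (rr + c) = (1 + 0.157) / (0.127 + 0.157) ≈ 4.07394.
The purchase adds 8010 billion of base, so ΔM = m × ΔMB = 4.07394 × (+8010) = 32632.2594 billion.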